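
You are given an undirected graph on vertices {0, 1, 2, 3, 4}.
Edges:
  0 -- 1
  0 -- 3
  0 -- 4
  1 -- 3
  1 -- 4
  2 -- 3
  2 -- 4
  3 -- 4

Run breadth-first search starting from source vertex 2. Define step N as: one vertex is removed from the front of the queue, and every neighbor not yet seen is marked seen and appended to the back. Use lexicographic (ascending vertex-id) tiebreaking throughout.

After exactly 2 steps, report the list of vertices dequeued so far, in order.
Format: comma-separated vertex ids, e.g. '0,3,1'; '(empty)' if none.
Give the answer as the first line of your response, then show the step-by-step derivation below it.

2,3

step 1: dequeue 2; queue=[3,4]; order=2
step 2: dequeue 3; queue=[4,0,1]; order=2,3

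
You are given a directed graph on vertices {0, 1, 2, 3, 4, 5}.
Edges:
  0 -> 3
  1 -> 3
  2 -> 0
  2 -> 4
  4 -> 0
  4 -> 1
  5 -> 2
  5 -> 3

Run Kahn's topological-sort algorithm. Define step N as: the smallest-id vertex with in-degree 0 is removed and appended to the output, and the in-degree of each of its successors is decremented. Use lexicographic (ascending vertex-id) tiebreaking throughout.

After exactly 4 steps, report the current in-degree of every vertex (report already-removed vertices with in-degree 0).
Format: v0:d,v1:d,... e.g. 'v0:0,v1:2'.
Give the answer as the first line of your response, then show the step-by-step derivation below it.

v0:0,v1:0,v2:0,v3:1,v4:0,v5:0

step 1: output 5; order=[5]; indeg=(2,1,0,2,1,0)
step 2: output 2; order=[5,2]; indeg=(1,1,0,2,0,0)
step 3: output 4; order=[5,2,4]; indeg=(0,0,0,2,0,0)
step 4: output 0; order=[5,2,4,0]; indeg=(0,0,0,1,0,0)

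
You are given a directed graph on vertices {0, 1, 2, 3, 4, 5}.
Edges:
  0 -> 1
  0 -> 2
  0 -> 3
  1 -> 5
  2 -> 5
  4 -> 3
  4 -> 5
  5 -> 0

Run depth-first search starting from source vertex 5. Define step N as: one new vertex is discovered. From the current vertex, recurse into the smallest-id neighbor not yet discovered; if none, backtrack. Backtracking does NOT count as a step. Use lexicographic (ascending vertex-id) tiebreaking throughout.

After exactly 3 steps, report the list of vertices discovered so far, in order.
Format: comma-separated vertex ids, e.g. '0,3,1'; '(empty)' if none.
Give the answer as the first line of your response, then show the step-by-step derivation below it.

5,0,1

step 1: discover 5; path=5; order=5
step 2: discover 0; path=5>0; order=5,0
step 3: discover 1; path=5>0>1; order=5,0,1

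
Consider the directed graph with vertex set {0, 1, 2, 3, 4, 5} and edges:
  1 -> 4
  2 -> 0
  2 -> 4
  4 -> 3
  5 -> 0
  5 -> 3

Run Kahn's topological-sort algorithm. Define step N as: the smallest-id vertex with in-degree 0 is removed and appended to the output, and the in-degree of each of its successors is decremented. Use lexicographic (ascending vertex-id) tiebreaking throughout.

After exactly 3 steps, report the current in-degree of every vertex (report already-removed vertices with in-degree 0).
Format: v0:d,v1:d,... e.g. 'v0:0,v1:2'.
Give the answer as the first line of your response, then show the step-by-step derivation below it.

v0:1,v1:0,v2:0,v3:1,v4:0,v5:0

step 1: output 1; order=[1]; indeg=(2,0,0,2,1,0)
step 2: output 2; order=[1,2]; indeg=(1,0,0,2,0,0)
step 3: output 4; order=[1,2,4]; indeg=(1,0,0,1,0,0)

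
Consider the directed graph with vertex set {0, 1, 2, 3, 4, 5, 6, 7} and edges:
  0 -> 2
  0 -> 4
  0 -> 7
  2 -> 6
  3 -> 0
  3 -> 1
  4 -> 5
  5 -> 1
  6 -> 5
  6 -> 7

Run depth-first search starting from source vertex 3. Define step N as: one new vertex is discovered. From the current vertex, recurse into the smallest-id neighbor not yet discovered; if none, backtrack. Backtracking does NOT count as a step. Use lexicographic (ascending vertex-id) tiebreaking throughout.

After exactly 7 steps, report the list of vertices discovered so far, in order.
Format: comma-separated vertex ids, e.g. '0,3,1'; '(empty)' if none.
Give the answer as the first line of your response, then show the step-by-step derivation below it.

3,0,2,6,5,1,7

step 1: discover 3; path=3; order=3
step 2: discover 0; path=3>0; order=3,0
step 3: discover 2; path=3>0>2; order=3,0,2
step 4: discover 6; path=3>0>2>6; order=3,0,2,6
step 5: discover 5; path=3>0>2>6>5; order=3,0,2,6,5
step 6: discover 1; path=3>0>2>6>5>1; order=3,0,2,6,5,1
step 7: discover 7; path=3>0>2>6>7; order=3,0,2,6,5,1,7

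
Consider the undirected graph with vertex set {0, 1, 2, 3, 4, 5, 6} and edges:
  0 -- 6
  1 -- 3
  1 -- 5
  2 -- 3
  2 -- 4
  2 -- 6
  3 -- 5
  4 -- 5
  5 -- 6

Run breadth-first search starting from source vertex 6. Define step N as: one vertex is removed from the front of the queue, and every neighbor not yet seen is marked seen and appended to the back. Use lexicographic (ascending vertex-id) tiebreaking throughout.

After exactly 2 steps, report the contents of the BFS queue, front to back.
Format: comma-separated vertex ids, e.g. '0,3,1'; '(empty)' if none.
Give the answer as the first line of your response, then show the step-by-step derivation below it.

2,5

step 1: dequeue 6; queue=[0,2,5]; order=6
step 2: dequeue 0; queue=[2,5]; order=6,0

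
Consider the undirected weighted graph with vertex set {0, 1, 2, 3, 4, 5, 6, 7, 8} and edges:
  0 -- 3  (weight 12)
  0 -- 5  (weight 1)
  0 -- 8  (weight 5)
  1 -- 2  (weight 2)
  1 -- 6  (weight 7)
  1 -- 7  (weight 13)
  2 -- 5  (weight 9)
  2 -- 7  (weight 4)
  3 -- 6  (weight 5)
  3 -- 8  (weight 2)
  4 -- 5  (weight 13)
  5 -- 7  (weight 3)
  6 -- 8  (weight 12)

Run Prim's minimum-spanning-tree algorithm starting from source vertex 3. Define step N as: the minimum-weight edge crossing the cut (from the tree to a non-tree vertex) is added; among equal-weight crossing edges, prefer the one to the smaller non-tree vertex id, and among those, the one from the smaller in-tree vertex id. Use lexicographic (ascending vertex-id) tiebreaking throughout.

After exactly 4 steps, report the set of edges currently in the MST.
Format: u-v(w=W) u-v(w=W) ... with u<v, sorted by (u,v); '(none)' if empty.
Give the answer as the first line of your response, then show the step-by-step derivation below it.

0-5(w=1) 0-8(w=5) 3-8(w=2) 5-7(w=3)

step 1: add edge 3-8 (w=2); MST = {3-8(w=2)}
step 2: add edge 0-8 (w=5); MST = {0-8(w=5) 3-8(w=2)}
step 3: add edge 0-5 (w=1); MST = {0-5(w=1) 0-8(w=5) 3-8(w=2)}
step 4: add edge 5-7 (w=3); MST = {0-5(w=1) 0-8(w=5) 3-8(w=2) 5-7(w=3)}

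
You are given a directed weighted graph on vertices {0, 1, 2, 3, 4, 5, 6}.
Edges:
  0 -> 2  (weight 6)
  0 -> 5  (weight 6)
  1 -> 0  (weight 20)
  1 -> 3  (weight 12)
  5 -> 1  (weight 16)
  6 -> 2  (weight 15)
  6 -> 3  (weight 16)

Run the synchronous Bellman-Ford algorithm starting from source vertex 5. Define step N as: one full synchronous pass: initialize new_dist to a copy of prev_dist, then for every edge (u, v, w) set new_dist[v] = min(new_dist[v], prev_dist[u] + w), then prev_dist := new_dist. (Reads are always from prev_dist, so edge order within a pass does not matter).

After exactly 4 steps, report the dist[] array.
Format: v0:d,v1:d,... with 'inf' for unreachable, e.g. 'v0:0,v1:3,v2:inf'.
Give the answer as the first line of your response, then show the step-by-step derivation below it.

v0:36,v1:16,v2:42,v3:28,v4:inf,v5:0,v6:inf

step 1: dist = v0:inf,v1:16,v2:inf,v3:inf,v4:inf,v5:0,v6:inf
step 2: dist = v0:36,v1:16,v2:inf,v3:28,v4:inf,v5:0,v6:inf
step 3: dist = v0:36,v1:16,v2:42,v3:28,v4:inf,v5:0,v6:inf
step 4: dist = v0:36,v1:16,v2:42,v3:28,v4:inf,v5:0,v6:inf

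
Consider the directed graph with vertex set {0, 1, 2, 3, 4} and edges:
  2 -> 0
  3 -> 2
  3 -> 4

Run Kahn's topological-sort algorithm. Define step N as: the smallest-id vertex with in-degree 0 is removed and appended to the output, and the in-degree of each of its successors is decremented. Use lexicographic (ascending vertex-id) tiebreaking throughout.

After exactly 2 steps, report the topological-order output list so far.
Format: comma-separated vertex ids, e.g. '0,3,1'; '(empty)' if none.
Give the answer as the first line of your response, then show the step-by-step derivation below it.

1,3

step 1: output 1; order=[1]; indeg=(1,0,1,0,1)
step 2: output 3; order=[1,3]; indeg=(1,0,0,0,0)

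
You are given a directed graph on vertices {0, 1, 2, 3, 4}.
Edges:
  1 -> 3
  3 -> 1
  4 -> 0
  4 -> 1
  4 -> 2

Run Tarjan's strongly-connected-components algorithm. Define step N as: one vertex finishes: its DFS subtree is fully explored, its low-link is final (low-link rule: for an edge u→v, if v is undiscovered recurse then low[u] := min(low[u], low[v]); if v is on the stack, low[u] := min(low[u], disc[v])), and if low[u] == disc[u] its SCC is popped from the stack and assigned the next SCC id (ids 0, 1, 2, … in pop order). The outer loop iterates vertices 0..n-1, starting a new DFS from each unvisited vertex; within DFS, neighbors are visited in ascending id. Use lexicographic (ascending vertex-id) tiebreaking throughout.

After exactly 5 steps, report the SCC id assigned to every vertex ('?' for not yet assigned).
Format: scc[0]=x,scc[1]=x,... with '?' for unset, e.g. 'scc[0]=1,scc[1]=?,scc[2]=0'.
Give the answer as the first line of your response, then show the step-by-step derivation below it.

scc[0]=0,scc[1]=1,scc[2]=2,scc[3]=1,scc[4]=3

step 1: low=(low[0]=0,low[1]=?,low[2]=?,low[3]=?,low[4]=?); scc=(scc[0]=0,scc[1]=?,scc[2]=?,scc[3]=?,scc[4]=?)
step 2: low=(low[0]=0,low[1]=1,low[2]=?,low[3]=1,low[4]=?); scc=(scc[0]=0,scc[1]=?,scc[2]=?,scc[3]=?,scc[4]=?)
step 3: low=(low[0]=0,low[1]=1,low[2]=?,low[3]=1,low[4]=?); scc=(scc[0]=0,scc[1]=1,scc[2]=?,scc[3]=1,scc[4]=?)
step 4: low=(low[0]=0,low[1]=1,low[2]=3,low[3]=1,low[4]=?); scc=(scc[0]=0,scc[1]=1,scc[2]=2,scc[3]=1,scc[4]=?)
step 5: low=(low[0]=0,low[1]=1,low[2]=3,low[3]=1,low[4]=4); scc=(scc[0]=0,scc[1]=1,scc[2]=2,scc[3]=1,scc[4]=3)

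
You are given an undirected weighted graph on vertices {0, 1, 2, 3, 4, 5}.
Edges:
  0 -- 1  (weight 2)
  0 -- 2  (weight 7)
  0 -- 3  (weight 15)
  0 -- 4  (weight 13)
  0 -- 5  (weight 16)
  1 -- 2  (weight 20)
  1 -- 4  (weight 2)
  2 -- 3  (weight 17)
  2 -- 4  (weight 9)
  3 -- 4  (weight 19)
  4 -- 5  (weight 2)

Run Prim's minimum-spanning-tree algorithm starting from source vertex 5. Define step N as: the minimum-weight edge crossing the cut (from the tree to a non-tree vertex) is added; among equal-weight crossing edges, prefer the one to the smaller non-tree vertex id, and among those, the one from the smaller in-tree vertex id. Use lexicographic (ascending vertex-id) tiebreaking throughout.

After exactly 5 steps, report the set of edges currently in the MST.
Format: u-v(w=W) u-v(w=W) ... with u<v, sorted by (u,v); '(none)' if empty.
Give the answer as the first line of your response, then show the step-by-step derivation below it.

0-1(w=2) 0-2(w=7) 0-3(w=15) 1-4(w=2) 4-5(w=2)

step 1: add edge 4-5 (w=2); MST = {4-5(w=2)}
step 2: add edge 1-4 (w=2); MST = {1-4(w=2) 4-5(w=2)}
step 3: add edge 0-1 (w=2); MST = {0-1(w=2) 1-4(w=2) 4-5(w=2)}
step 4: add edge 0-2 (w=7); MST = {0-1(w=2) 0-2(w=7) 1-4(w=2) 4-5(w=2)}
step 5: add edge 0-3 (w=15); MST = {0-1(w=2) 0-2(w=7) 0-3(w=15) 1-4(w=2) 4-5(w=2)}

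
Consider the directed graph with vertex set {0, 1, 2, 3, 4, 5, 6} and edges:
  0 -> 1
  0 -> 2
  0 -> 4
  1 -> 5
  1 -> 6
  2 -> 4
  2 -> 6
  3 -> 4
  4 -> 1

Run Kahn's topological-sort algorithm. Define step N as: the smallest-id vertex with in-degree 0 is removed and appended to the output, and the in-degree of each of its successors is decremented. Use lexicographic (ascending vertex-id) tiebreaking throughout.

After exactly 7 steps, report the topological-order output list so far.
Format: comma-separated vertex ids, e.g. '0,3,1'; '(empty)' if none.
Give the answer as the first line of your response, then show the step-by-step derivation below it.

0,2,3,4,1,5,6

step 1: output 0; order=[0]; indeg=(0,1,0,0,2,1,2)
step 2: output 2; order=[0,2]; indeg=(0,1,0,0,1,1,1)
step 3: output 3; order=[0,2,3]; indeg=(0,1,0,0,0,1,1)
step 4: output 4; order=[0,2,3,4]; indeg=(0,0,0,0,0,1,1)
step 5: output 1; order=[0,2,3,4,1]; indeg=(0,0,0,0,0,0,0)
step 6: output 5; order=[0,2,3,4,1,5]; indeg=(0,0,0,0,0,0,0)
step 7: output 6; order=[0,2,3,4,1,5,6]; indeg=(0,0,0,0,0,0,0)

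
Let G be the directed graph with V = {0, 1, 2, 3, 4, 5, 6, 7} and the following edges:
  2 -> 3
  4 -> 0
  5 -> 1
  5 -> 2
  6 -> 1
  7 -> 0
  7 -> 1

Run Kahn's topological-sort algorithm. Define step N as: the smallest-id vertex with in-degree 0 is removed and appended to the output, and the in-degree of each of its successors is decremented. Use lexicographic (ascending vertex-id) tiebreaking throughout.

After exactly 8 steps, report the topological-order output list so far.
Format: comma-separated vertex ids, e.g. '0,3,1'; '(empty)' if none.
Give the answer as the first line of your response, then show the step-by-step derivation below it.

4,5,2,3,6,7,0,1

step 1: output 4; order=[4]; indeg=(1,3,1,1,0,0,0,0)
step 2: output 5; order=[4,5]; indeg=(1,2,0,1,0,0,0,0)
step 3: output 2; order=[4,5,2]; indeg=(1,2,0,0,0,0,0,0)
step 4: output 3; order=[4,5,2,3]; indeg=(1,2,0,0,0,0,0,0)
step 5: output 6; order=[4,5,2,3,6]; indeg=(1,1,0,0,0,0,0,0)
step 6: output 7; order=[4,5,2,3,6,7]; indeg=(0,0,0,0,0,0,0,0)
step 7: output 0; order=[4,5,2,3,6,7,0]; indeg=(0,0,0,0,0,0,0,0)
step 8: output 1; order=[4,5,2,3,6,7,0,1]; indeg=(0,0,0,0,0,0,0,0)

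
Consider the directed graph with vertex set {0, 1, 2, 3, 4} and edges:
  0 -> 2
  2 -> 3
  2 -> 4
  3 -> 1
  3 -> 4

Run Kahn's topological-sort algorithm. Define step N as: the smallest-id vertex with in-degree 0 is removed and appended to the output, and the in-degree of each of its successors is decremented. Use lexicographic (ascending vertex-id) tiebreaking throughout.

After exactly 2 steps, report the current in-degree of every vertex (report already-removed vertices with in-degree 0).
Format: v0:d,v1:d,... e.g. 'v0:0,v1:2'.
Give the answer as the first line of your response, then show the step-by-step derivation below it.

v0:0,v1:1,v2:0,v3:0,v4:1

step 1: output 0; order=[0]; indeg=(0,1,0,1,2)
step 2: output 2; order=[0,2]; indeg=(0,1,0,0,1)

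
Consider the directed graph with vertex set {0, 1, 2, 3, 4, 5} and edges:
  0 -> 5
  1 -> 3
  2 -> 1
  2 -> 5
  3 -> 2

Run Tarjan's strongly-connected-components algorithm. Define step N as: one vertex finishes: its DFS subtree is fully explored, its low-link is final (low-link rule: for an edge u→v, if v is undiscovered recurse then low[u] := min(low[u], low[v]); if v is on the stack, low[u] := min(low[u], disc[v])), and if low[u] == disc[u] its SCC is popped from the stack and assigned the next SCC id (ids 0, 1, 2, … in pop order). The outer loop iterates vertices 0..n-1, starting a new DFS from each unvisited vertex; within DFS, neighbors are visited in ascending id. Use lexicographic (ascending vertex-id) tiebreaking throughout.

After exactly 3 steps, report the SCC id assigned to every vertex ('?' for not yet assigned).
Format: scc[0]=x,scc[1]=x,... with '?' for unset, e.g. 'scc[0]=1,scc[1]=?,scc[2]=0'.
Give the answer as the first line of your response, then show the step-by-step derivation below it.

scc[0]=1,scc[1]=?,scc[2]=?,scc[3]=?,scc[4]=?,scc[5]=0

step 1: low=(low[0]=0,low[1]=?,low[2]=?,low[3]=?,low[4]=?,low[5]=1); scc=(scc[0]=?,scc[1]=?,scc[2]=?,scc[3]=?,scc[4]=?,scc[5]=0)
step 2: low=(low[0]=0,low[1]=?,low[2]=?,low[3]=?,low[4]=?,low[5]=1); scc=(scc[0]=1,scc[1]=?,scc[2]=?,scc[3]=?,scc[4]=?,scc[5]=0)
step 3: low=(low[0]=0,low[1]=2,low[2]=2,low[3]=3,low[4]=?,low[5]=1); scc=(scc[0]=1,scc[1]=?,scc[2]=?,scc[3]=?,scc[4]=?,scc[5]=0)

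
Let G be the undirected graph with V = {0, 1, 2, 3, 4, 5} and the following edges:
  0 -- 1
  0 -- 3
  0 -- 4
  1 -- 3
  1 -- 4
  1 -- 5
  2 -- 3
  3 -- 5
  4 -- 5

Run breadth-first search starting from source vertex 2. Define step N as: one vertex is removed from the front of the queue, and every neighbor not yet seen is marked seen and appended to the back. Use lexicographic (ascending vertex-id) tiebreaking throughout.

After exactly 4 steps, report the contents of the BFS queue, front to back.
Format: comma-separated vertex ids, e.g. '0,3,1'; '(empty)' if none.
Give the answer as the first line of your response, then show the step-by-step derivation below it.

5,4

step 1: dequeue 2; queue=[3]; order=2
step 2: dequeue 3; queue=[0,1,5]; order=2,3
step 3: dequeue 0; queue=[1,5,4]; order=2,3,0
step 4: dequeue 1; queue=[5,4]; order=2,3,0,1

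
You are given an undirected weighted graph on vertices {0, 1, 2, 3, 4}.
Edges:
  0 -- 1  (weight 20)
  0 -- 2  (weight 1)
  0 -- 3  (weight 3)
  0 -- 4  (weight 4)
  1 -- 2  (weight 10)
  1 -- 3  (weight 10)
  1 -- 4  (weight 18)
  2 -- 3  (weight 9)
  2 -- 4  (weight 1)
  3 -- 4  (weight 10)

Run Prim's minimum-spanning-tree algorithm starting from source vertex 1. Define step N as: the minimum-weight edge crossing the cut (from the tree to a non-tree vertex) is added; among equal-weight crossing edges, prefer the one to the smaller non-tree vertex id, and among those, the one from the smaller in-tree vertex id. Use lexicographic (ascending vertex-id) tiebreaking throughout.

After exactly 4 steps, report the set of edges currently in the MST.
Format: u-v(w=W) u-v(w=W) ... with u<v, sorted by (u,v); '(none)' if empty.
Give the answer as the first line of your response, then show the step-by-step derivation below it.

0-2(w=1) 0-3(w=3) 1-2(w=10) 2-4(w=1)

step 1: add edge 1-2 (w=10); MST = {1-2(w=10)}
step 2: add edge 0-2 (w=1); MST = {0-2(w=1) 1-2(w=10)}
step 3: add edge 2-4 (w=1); MST = {0-2(w=1) 1-2(w=10) 2-4(w=1)}
step 4: add edge 0-3 (w=3); MST = {0-2(w=1) 0-3(w=3) 1-2(w=10) 2-4(w=1)}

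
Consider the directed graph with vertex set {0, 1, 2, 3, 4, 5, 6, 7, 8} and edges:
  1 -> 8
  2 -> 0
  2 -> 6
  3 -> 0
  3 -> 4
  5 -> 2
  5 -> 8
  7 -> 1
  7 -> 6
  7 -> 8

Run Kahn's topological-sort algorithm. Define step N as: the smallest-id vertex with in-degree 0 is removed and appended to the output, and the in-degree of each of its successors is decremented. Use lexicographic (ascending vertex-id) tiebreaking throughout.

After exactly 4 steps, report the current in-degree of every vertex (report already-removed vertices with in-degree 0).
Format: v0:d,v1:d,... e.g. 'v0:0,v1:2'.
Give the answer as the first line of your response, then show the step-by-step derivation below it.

v0:0,v1:1,v2:0,v3:0,v4:0,v5:0,v6:1,v7:0,v8:2

step 1: output 3; order=[3]; indeg=(1,1,1,0,0,0,2,0,3)
step 2: output 4; order=[3,4]; indeg=(1,1,1,0,0,0,2,0,3)
step 3: output 5; order=[3,4,5]; indeg=(1,1,0,0,0,0,2,0,2)
step 4: output 2; order=[3,4,5,2]; indeg=(0,1,0,0,0,0,1,0,2)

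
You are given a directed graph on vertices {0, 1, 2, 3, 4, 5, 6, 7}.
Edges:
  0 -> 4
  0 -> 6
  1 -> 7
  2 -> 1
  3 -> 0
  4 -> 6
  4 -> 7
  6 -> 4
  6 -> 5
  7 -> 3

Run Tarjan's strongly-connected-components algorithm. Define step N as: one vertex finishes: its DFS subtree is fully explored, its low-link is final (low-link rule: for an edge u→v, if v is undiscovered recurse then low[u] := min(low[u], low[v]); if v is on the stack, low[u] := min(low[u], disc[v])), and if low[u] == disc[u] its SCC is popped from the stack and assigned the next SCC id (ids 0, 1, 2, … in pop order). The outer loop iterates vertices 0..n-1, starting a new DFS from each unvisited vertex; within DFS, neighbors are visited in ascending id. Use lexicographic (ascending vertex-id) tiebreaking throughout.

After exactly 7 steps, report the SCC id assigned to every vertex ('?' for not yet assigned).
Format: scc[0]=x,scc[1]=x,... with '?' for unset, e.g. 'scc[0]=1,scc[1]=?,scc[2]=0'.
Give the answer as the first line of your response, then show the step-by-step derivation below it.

scc[0]=1,scc[1]=2,scc[2]=?,scc[3]=1,scc[4]=1,scc[5]=0,scc[6]=1,scc[7]=1

step 1: low=(low[0]=0,low[1]=?,low[2]=?,low[3]=?,low[4]=1,low[5]=3,low[6]=1,low[7]=?); scc=(scc[0]=?,scc[1]=?,scc[2]=?,scc[3]=?,scc[4]=?,scc[5]=0,scc[6]=?,scc[7]=?)
step 2: low=(low[0]=0,low[1]=?,low[2]=?,low[3]=?,low[4]=1,low[5]=3,low[6]=1,low[7]=?); scc=(scc[0]=?,scc[1]=?,scc[2]=?,scc[3]=?,scc[4]=?,scc[5]=0,scc[6]=?,scc[7]=?)
step 3: low=(low[0]=0,low[1]=?,low[2]=?,low[3]=0,low[4]=1,low[5]=3,low[6]=1,low[7]=4); scc=(scc[0]=?,scc[1]=?,scc[2]=?,scc[3]=?,scc[4]=?,scc[5]=0,scc[6]=?,scc[7]=?)
step 4: low=(low[0]=0,low[1]=?,low[2]=?,low[3]=0,low[4]=1,low[5]=3,low[6]=1,low[7]=0); scc=(scc[0]=?,scc[1]=?,scc[2]=?,scc[3]=?,scc[4]=?,scc[5]=0,scc[6]=?,scc[7]=?)
step 5: low=(low[0]=0,low[1]=?,low[2]=?,low[3]=0,low[4]=0,low[5]=3,low[6]=1,low[7]=0); scc=(scc[0]=?,scc[1]=?,scc[2]=?,scc[3]=?,scc[4]=?,scc[5]=0,scc[6]=?,scc[7]=?)
step 6: low=(low[0]=0,low[1]=?,low[2]=?,low[3]=0,low[4]=0,low[5]=3,low[6]=1,low[7]=0); scc=(scc[0]=1,scc[1]=?,scc[2]=?,scc[3]=1,scc[4]=1,scc[5]=0,scc[6]=1,scc[7]=1)
step 7: low=(low[0]=0,low[1]=6,low[2]=?,low[3]=0,low[4]=0,low[5]=3,low[6]=1,low[7]=0); scc=(scc[0]=1,scc[1]=2,scc[2]=?,scc[3]=1,scc[4]=1,scc[5]=0,scc[6]=1,scc[7]=1)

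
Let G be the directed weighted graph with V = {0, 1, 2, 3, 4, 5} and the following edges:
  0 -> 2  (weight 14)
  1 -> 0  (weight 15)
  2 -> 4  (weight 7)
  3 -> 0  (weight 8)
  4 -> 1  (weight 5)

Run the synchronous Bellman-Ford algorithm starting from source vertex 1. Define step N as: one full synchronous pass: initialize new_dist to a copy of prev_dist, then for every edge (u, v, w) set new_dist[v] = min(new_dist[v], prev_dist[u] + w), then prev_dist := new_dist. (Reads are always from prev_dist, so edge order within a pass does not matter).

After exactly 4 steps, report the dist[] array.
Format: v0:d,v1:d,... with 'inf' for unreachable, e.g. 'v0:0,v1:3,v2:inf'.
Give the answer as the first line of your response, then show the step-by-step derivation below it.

v0:15,v1:0,v2:29,v3:inf,v4:36,v5:inf

step 1: dist = v0:15,v1:0,v2:inf,v3:inf,v4:inf,v5:inf
step 2: dist = v0:15,v1:0,v2:29,v3:inf,v4:inf,v5:inf
step 3: dist = v0:15,v1:0,v2:29,v3:inf,v4:36,v5:inf
step 4: dist = v0:15,v1:0,v2:29,v3:inf,v4:36,v5:inf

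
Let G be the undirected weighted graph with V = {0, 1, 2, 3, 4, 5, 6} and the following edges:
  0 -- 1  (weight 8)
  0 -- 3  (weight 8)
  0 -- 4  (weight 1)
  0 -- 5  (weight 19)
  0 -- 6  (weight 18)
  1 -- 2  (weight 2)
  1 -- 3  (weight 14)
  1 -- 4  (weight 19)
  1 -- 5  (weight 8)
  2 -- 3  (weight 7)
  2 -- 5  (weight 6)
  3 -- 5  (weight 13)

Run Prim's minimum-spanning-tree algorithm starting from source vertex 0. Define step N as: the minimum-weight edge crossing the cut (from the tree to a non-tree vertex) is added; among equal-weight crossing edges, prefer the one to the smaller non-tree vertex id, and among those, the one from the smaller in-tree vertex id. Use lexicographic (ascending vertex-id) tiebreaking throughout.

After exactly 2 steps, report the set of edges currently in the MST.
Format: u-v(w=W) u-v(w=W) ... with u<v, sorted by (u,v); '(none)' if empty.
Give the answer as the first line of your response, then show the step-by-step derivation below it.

0-1(w=8) 0-4(w=1)

step 1: add edge 0-4 (w=1); MST = {0-4(w=1)}
step 2: add edge 0-1 (w=8); MST = {0-1(w=8) 0-4(w=1)}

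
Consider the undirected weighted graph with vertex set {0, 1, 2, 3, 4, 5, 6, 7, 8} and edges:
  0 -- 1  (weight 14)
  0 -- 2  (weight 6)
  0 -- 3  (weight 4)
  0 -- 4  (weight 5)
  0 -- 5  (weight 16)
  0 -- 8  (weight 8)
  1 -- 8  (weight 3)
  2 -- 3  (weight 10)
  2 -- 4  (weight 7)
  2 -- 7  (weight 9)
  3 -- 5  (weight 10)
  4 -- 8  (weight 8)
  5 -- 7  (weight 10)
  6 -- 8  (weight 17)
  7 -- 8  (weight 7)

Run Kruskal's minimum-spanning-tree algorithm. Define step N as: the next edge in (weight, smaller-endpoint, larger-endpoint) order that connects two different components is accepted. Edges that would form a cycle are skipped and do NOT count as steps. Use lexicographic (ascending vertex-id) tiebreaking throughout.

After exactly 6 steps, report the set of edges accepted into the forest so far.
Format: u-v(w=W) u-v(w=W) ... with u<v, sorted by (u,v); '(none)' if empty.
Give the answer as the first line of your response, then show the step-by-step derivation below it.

0-2(w=6) 0-3(w=4) 0-4(w=5) 0-8(w=8) 1-8(w=3) 7-8(w=7)

step 1: add edge 1-8 (w=3); MST = {1-8(w=3)}
step 2: add edge 0-3 (w=4); MST = {0-3(w=4) 1-8(w=3)}
step 3: add edge 0-4 (w=5); MST = {0-3(w=4) 0-4(w=5) 1-8(w=3)}
step 4: add edge 0-2 (w=6); MST = {0-2(w=6) 0-3(w=4) 0-4(w=5) 1-8(w=3)}
step 5: add edge 7-8 (w=7); MST = {0-2(w=6) 0-3(w=4) 0-4(w=5) 1-8(w=3) 7-8(w=7)}
step 6: add edge 0-8 (w=8); MST = {0-2(w=6) 0-3(w=4) 0-4(w=5) 0-8(w=8) 1-8(w=3) 7-8(w=7)}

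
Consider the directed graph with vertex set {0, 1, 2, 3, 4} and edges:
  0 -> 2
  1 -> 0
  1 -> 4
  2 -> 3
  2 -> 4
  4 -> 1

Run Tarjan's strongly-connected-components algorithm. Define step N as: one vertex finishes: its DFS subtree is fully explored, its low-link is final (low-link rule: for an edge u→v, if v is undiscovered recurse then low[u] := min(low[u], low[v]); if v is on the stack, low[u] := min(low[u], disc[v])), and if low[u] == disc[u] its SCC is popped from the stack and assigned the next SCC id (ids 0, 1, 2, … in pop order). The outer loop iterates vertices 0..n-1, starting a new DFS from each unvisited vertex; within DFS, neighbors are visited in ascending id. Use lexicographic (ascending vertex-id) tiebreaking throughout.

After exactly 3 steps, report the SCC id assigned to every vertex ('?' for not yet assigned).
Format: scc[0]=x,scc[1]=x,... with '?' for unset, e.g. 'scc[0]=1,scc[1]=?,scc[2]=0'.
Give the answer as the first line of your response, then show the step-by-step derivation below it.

scc[0]=?,scc[1]=?,scc[2]=?,scc[3]=0,scc[4]=?

step 1: low=(low[0]=0,low[1]=?,low[2]=1,low[3]=2,low[4]=?); scc=(scc[0]=?,scc[1]=?,scc[2]=?,scc[3]=0,scc[4]=?)
step 2: low=(low[0]=0,low[1]=0,low[2]=1,low[3]=2,low[4]=3); scc=(scc[0]=?,scc[1]=?,scc[2]=?,scc[3]=0,scc[4]=?)
step 3: low=(low[0]=0,low[1]=0,low[2]=1,low[3]=2,low[4]=0); scc=(scc[0]=?,scc[1]=?,scc[2]=?,scc[3]=0,scc[4]=?)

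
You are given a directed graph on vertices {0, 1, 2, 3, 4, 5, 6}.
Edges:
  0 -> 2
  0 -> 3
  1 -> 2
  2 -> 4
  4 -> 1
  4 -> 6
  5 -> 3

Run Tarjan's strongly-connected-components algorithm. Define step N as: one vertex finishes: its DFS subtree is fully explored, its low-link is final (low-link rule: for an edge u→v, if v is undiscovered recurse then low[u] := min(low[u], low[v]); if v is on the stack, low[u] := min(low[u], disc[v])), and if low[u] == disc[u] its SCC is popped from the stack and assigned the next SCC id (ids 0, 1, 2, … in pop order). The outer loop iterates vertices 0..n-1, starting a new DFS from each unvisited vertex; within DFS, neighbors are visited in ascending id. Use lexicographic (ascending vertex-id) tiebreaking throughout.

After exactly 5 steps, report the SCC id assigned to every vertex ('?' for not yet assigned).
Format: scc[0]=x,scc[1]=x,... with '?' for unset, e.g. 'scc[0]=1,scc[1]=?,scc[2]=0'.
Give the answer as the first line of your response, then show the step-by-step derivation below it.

scc[0]=?,scc[1]=1,scc[2]=1,scc[3]=2,scc[4]=1,scc[5]=?,scc[6]=0

step 1: low=(low[0]=0,low[1]=1,low[2]=1,low[3]=?,low[4]=2,low[5]=?,low[6]=?); scc=(scc[0]=?,scc[1]=?,scc[2]=?,scc[3]=?,scc[4]=?,scc[5]=?,scc[6]=?)
step 2: low=(low[0]=0,low[1]=1,low[2]=1,low[3]=?,low[4]=1,low[5]=?,low[6]=4); scc=(scc[0]=?,scc[1]=?,scc[2]=?,scc[3]=?,scc[4]=?,scc[5]=?,scc[6]=0)
step 3: low=(low[0]=0,low[1]=1,low[2]=1,low[3]=?,low[4]=1,low[5]=?,low[6]=4); scc=(scc[0]=?,scc[1]=?,scc[2]=?,scc[3]=?,scc[4]=?,scc[5]=?,scc[6]=0)
step 4: low=(low[0]=0,low[1]=1,low[2]=1,low[3]=?,low[4]=1,low[5]=?,low[6]=4); scc=(scc[0]=?,scc[1]=1,scc[2]=1,scc[3]=?,scc[4]=1,scc[5]=?,scc[6]=0)
step 5: low=(low[0]=0,low[1]=1,low[2]=1,low[3]=5,low[4]=1,low[5]=?,low[6]=4); scc=(scc[0]=?,scc[1]=1,scc[2]=1,scc[3]=2,scc[4]=1,scc[5]=?,scc[6]=0)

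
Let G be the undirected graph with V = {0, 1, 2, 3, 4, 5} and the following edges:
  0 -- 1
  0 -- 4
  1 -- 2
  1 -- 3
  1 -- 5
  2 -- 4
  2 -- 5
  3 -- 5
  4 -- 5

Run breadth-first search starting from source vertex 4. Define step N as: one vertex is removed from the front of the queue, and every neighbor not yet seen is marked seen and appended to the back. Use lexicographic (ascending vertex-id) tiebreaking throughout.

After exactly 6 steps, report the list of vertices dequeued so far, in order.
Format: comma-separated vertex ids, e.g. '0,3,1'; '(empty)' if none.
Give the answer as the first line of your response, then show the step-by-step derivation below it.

4,0,2,5,1,3

step 1: dequeue 4; queue=[0,2,5]; order=4
step 2: dequeue 0; queue=[2,5,1]; order=4,0
step 3: dequeue 2; queue=[5,1]; order=4,0,2
step 4: dequeue 5; queue=[1,3]; order=4,0,2,5
step 5: dequeue 1; queue=[3]; order=4,0,2,5,1
step 6: dequeue 3; queue=[(empty)]; order=4,0,2,5,1,3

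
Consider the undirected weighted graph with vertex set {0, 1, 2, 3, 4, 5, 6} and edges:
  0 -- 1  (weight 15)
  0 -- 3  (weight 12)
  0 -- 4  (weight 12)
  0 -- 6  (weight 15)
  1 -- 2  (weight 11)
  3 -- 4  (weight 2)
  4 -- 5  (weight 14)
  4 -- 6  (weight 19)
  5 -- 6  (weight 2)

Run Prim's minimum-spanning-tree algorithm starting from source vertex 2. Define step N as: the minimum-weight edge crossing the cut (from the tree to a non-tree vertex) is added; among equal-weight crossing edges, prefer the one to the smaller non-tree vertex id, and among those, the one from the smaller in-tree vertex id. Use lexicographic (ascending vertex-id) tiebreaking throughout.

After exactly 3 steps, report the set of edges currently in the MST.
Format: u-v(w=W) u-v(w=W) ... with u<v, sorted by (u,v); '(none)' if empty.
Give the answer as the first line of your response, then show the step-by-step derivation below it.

0-1(w=15) 0-3(w=12) 1-2(w=11)

step 1: add edge 1-2 (w=11); MST = {1-2(w=11)}
step 2: add edge 0-1 (w=15); MST = {0-1(w=15) 1-2(w=11)}
step 3: add edge 0-3 (w=12); MST = {0-1(w=15) 0-3(w=12) 1-2(w=11)}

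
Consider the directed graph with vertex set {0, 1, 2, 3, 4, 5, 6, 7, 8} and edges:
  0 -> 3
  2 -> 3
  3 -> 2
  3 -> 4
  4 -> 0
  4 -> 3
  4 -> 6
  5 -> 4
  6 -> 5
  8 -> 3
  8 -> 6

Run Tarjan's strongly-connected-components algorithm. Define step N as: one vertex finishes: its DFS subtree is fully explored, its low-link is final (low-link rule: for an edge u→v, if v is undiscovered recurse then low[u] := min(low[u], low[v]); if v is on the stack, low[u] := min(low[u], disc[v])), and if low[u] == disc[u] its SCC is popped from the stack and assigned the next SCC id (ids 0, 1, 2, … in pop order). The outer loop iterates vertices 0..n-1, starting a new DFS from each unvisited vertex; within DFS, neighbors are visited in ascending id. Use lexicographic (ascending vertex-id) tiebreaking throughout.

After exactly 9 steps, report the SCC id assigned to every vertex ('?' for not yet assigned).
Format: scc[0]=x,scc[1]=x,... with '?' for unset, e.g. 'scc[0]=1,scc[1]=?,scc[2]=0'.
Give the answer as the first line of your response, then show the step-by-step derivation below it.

scc[0]=0,scc[1]=1,scc[2]=0,scc[3]=0,scc[4]=0,scc[5]=0,scc[6]=0,scc[7]=2,scc[8]=3

step 1: low=(low[0]=0,low[1]=?,low[2]=1,low[3]=1,low[4]=?,low[5]=?,low[6]=?,low[7]=?,low[8]=?); scc=(scc[0]=?,scc[1]=?,scc[2]=?,scc[3]=?,scc[4]=?,scc[5]=?,scc[6]=?,scc[7]=?,scc[8]=?)
step 2: low=(low[0]=0,low[1]=?,low[2]=1,low[3]=1,low[4]=0,low[5]=3,low[6]=4,low[7]=?,low[8]=?); scc=(scc[0]=?,scc[1]=?,scc[2]=?,scc[3]=?,scc[4]=?,scc[5]=?,scc[6]=?,scc[7]=?,scc[8]=?)
step 3: low=(low[0]=0,low[1]=?,low[2]=1,low[3]=1,low[4]=0,low[5]=3,low[6]=3,low[7]=?,low[8]=?); scc=(scc[0]=?,scc[1]=?,scc[2]=?,scc[3]=?,scc[4]=?,scc[5]=?,scc[6]=?,scc[7]=?,scc[8]=?)
step 4: low=(low[0]=0,low[1]=?,low[2]=1,low[3]=1,low[4]=0,low[5]=3,low[6]=3,low[7]=?,low[8]=?); scc=(scc[0]=?,scc[1]=?,scc[2]=?,scc[3]=?,scc[4]=?,scc[5]=?,scc[6]=?,scc[7]=?,scc[8]=?)
step 5: low=(low[0]=0,low[1]=?,low[2]=1,low[3]=0,low[4]=0,low[5]=3,low[6]=3,low[7]=?,low[8]=?); scc=(scc[0]=?,scc[1]=?,scc[2]=?,scc[3]=?,scc[4]=?,scc[5]=?,scc[6]=?,scc[7]=?,scc[8]=?)
step 6: low=(low[0]=0,low[1]=?,low[2]=1,low[3]=0,low[4]=0,low[5]=3,low[6]=3,low[7]=?,low[8]=?); scc=(scc[0]=0,scc[1]=?,scc[2]=0,scc[3]=0,scc[4]=0,scc[5]=0,scc[6]=0,scc[7]=?,scc[8]=?)
step 7: low=(low[0]=0,low[1]=6,low[2]=1,low[3]=0,low[4]=0,low[5]=3,low[6]=3,low[7]=?,low[8]=?); scc=(scc[0]=0,scc[1]=1,scc[2]=0,scc[3]=0,scc[4]=0,scc[5]=0,scc[6]=0,scc[7]=?,scc[8]=?)
step 8: low=(low[0]=0,low[1]=6,low[2]=1,low[3]=0,low[4]=0,low[5]=3,low[6]=3,low[7]=7,low[8]=?); scc=(scc[0]=0,scc[1]=1,scc[2]=0,scc[3]=0,scc[4]=0,scc[5]=0,scc[6]=0,scc[7]=2,scc[8]=?)
step 9: low=(low[0]=0,low[1]=6,low[2]=1,low[3]=0,low[4]=0,low[5]=3,low[6]=3,low[7]=7,low[8]=8); scc=(scc[0]=0,scc[1]=1,scc[2]=0,scc[3]=0,scc[4]=0,scc[5]=0,scc[6]=0,scc[7]=2,scc[8]=3)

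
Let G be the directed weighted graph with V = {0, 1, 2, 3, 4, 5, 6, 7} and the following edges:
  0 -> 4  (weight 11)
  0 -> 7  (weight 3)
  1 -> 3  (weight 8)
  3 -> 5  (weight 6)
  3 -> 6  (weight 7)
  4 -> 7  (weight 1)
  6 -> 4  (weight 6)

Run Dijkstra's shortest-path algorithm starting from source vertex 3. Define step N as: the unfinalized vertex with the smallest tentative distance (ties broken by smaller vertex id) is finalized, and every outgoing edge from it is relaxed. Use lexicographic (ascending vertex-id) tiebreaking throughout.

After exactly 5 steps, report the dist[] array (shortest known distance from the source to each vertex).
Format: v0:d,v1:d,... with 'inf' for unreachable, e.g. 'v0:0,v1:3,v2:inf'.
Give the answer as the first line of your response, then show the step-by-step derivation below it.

v0:inf,v1:inf,v2:inf,v3:0,v4:13,v5:6,v6:7,v7:14

step 1: dist = v0:inf,v1:inf,v2:inf,v3:0,v4:inf,v5:6,v6:7,v7:inf
step 2: dist = v0:inf,v1:inf,v2:inf,v3:0,v4:inf,v5:6,v6:7,v7:inf
step 3: dist = v0:inf,v1:inf,v2:inf,v3:0,v4:13,v5:6,v6:7,v7:inf
step 4: dist = v0:inf,v1:inf,v2:inf,v3:0,v4:13,v5:6,v6:7,v7:14
step 5: dist = v0:inf,v1:inf,v2:inf,v3:0,v4:13,v5:6,v6:7,v7:14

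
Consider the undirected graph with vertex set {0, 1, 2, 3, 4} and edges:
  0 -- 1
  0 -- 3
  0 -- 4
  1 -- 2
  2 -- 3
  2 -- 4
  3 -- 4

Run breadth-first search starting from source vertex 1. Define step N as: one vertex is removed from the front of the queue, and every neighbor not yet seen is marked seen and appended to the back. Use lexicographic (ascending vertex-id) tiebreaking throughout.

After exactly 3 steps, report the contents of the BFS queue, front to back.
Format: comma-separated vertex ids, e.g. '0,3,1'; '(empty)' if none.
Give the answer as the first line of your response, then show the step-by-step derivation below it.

3,4

step 1: dequeue 1; queue=[0,2]; order=1
step 2: dequeue 0; queue=[2,3,4]; order=1,0
step 3: dequeue 2; queue=[3,4]; order=1,0,2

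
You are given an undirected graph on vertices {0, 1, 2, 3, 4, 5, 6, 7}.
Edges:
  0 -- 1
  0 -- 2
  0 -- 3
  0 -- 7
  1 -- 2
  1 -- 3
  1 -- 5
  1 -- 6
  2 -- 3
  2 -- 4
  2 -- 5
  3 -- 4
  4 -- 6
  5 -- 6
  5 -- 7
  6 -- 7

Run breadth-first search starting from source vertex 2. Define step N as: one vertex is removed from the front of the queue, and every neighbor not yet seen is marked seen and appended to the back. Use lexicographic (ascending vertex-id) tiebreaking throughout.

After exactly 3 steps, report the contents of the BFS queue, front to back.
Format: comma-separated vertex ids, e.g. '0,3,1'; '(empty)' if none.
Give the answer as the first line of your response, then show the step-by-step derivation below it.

3,4,5,7,6

step 1: dequeue 2; queue=[0,1,3,4,5]; order=2
step 2: dequeue 0; queue=[1,3,4,5,7]; order=2,0
step 3: dequeue 1; queue=[3,4,5,7,6]; order=2,0,1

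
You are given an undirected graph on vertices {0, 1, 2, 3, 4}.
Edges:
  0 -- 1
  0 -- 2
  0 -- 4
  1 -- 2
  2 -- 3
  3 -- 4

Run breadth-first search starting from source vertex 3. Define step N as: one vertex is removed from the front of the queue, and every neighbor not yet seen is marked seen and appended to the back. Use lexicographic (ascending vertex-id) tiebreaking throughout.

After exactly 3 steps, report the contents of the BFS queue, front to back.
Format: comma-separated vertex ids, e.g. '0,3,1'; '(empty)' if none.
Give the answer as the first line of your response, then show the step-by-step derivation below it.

0,1

step 1: dequeue 3; queue=[2,4]; order=3
step 2: dequeue 2; queue=[4,0,1]; order=3,2
step 3: dequeue 4; queue=[0,1]; order=3,2,4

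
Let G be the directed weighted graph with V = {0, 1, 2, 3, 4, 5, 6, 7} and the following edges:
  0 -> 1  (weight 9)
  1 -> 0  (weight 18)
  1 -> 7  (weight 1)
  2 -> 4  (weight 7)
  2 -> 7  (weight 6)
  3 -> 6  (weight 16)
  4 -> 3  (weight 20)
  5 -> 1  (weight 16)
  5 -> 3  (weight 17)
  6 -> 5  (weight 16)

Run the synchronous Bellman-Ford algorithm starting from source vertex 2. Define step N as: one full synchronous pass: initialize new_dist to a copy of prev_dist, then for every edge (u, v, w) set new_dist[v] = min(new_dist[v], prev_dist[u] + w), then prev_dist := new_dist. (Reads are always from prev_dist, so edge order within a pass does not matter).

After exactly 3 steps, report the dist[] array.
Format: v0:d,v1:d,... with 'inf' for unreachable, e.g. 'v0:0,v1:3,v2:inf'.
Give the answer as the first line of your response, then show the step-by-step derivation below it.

v0:inf,v1:inf,v2:0,v3:27,v4:7,v5:inf,v6:43,v7:6

step 1: dist = v0:inf,v1:inf,v2:0,v3:inf,v4:7,v5:inf,v6:inf,v7:6
step 2: dist = v0:inf,v1:inf,v2:0,v3:27,v4:7,v5:inf,v6:inf,v7:6
step 3: dist = v0:inf,v1:inf,v2:0,v3:27,v4:7,v5:inf,v6:43,v7:6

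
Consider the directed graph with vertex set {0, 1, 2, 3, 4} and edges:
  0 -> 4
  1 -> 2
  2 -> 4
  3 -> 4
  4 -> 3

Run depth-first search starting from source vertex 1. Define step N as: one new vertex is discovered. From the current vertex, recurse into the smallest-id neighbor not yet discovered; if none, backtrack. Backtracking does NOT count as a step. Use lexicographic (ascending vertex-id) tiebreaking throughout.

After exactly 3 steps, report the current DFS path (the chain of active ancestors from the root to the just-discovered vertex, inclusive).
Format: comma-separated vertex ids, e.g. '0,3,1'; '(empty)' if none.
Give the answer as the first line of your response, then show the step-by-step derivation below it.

1,2,4

step 1: discover 1; path=1; order=1
step 2: discover 2; path=1>2; order=1,2
step 3: discover 4; path=1>2>4; order=1,2,4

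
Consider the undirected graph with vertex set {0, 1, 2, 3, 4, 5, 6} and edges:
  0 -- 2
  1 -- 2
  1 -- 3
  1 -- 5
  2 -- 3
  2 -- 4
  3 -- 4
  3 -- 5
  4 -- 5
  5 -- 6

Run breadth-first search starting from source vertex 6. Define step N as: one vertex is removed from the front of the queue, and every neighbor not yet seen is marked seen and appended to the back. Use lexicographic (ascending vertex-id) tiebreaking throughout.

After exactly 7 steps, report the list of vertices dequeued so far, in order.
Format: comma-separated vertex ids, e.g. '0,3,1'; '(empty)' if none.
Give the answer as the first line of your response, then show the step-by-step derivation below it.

6,5,1,3,4,2,0

step 1: dequeue 6; queue=[5]; order=6
step 2: dequeue 5; queue=[1,3,4]; order=6,5
step 3: dequeue 1; queue=[3,4,2]; order=6,5,1
step 4: dequeue 3; queue=[4,2]; order=6,5,1,3
step 5: dequeue 4; queue=[2]; order=6,5,1,3,4
step 6: dequeue 2; queue=[0]; order=6,5,1,3,4,2
step 7: dequeue 0; queue=[(empty)]; order=6,5,1,3,4,2,0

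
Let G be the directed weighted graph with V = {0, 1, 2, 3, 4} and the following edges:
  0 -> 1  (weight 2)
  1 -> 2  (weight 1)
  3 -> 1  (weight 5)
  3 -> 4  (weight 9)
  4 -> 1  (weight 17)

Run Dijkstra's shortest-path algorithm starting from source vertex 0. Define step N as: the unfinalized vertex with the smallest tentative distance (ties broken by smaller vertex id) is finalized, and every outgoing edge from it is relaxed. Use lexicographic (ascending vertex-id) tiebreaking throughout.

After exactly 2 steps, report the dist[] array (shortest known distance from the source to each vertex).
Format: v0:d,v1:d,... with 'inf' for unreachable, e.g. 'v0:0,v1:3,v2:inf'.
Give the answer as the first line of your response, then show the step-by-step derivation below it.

v0:0,v1:2,v2:3,v3:inf,v4:inf

step 1: dist = v0:0,v1:2,v2:inf,v3:inf,v4:inf
step 2: dist = v0:0,v1:2,v2:3,v3:inf,v4:inf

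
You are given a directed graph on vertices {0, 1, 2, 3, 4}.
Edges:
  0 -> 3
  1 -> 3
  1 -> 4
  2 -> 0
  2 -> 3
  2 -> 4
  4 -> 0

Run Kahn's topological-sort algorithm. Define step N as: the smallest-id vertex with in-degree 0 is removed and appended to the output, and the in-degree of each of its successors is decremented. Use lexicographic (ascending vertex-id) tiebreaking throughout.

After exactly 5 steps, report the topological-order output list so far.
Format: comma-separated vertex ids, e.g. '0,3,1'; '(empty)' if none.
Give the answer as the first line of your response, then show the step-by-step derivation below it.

1,2,4,0,3

step 1: output 1; order=[1]; indeg=(2,0,0,2,1)
step 2: output 2; order=[1,2]; indeg=(1,0,0,1,0)
step 3: output 4; order=[1,2,4]; indeg=(0,0,0,1,0)
step 4: output 0; order=[1,2,4,0]; indeg=(0,0,0,0,0)
step 5: output 3; order=[1,2,4,0,3]; indeg=(0,0,0,0,0)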